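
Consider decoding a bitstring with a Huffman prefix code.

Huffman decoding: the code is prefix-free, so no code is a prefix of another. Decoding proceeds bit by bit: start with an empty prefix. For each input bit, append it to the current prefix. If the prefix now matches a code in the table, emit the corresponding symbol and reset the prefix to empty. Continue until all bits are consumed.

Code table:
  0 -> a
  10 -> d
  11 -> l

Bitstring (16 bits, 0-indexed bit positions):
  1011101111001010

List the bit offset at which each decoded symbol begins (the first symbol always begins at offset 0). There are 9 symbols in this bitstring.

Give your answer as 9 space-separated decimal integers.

Bit 0: prefix='1' (no match yet)
Bit 1: prefix='10' -> emit 'd', reset
Bit 2: prefix='1' (no match yet)
Bit 3: prefix='11' -> emit 'l', reset
Bit 4: prefix='1' (no match yet)
Bit 5: prefix='10' -> emit 'd', reset
Bit 6: prefix='1' (no match yet)
Bit 7: prefix='11' -> emit 'l', reset
Bit 8: prefix='1' (no match yet)
Bit 9: prefix='11' -> emit 'l', reset
Bit 10: prefix='0' -> emit 'a', reset
Bit 11: prefix='0' -> emit 'a', reset
Bit 12: prefix='1' (no match yet)
Bit 13: prefix='10' -> emit 'd', reset
Bit 14: prefix='1' (no match yet)
Bit 15: prefix='10' -> emit 'd', reset

Answer: 0 2 4 6 8 10 11 12 14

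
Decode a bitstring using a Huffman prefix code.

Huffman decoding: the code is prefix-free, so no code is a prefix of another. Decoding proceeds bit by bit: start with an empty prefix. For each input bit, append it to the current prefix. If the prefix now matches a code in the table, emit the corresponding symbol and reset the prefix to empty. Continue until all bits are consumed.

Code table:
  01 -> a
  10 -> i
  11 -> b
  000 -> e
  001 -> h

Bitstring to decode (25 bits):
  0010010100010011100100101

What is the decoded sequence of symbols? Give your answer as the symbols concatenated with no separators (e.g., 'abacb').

Bit 0: prefix='0' (no match yet)
Bit 1: prefix='00' (no match yet)
Bit 2: prefix='001' -> emit 'h', reset
Bit 3: prefix='0' (no match yet)
Bit 4: prefix='00' (no match yet)
Bit 5: prefix='001' -> emit 'h', reset
Bit 6: prefix='0' (no match yet)
Bit 7: prefix='01' -> emit 'a', reset
Bit 8: prefix='0' (no match yet)
Bit 9: prefix='00' (no match yet)
Bit 10: prefix='000' -> emit 'e', reset
Bit 11: prefix='1' (no match yet)
Bit 12: prefix='10' -> emit 'i', reset
Bit 13: prefix='0' (no match yet)
Bit 14: prefix='01' -> emit 'a', reset
Bit 15: prefix='1' (no match yet)
Bit 16: prefix='11' -> emit 'b', reset
Bit 17: prefix='0' (no match yet)
Bit 18: prefix='00' (no match yet)
Bit 19: prefix='001' -> emit 'h', reset
Bit 20: prefix='0' (no match yet)
Bit 21: prefix='00' (no match yet)
Bit 22: prefix='001' -> emit 'h', reset
Bit 23: prefix='0' (no match yet)
Bit 24: prefix='01' -> emit 'a', reset

Answer: hhaeiabhha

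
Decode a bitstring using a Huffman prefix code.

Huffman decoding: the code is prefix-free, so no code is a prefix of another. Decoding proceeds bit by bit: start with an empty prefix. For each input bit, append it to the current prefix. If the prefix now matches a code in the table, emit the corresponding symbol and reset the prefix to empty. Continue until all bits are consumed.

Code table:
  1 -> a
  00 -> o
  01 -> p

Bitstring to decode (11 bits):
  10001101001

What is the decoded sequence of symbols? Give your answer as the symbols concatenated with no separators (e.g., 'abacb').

Bit 0: prefix='1' -> emit 'a', reset
Bit 1: prefix='0' (no match yet)
Bit 2: prefix='00' -> emit 'o', reset
Bit 3: prefix='0' (no match yet)
Bit 4: prefix='01' -> emit 'p', reset
Bit 5: prefix='1' -> emit 'a', reset
Bit 6: prefix='0' (no match yet)
Bit 7: prefix='01' -> emit 'p', reset
Bit 8: prefix='0' (no match yet)
Bit 9: prefix='00' -> emit 'o', reset
Bit 10: prefix='1' -> emit 'a', reset

Answer: aopapoa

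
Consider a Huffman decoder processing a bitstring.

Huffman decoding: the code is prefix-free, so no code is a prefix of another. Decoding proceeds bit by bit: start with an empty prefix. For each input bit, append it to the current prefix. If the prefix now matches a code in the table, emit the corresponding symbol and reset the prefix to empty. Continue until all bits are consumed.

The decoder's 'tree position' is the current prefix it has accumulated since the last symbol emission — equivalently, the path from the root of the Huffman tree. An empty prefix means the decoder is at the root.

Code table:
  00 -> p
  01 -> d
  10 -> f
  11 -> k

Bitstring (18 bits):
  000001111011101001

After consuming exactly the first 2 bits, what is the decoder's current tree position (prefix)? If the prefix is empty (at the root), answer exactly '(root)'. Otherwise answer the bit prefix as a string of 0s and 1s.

Bit 0: prefix='0' (no match yet)
Bit 1: prefix='00' -> emit 'p', reset

Answer: (root)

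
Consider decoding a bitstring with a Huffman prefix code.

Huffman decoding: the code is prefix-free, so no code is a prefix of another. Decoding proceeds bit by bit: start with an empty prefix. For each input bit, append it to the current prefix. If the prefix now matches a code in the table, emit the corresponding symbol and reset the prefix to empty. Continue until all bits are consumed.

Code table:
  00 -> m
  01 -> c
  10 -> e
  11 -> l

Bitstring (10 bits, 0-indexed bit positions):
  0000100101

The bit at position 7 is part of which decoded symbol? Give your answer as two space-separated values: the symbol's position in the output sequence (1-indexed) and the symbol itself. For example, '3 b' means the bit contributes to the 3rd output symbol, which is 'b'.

Bit 0: prefix='0' (no match yet)
Bit 1: prefix='00' -> emit 'm', reset
Bit 2: prefix='0' (no match yet)
Bit 3: prefix='00' -> emit 'm', reset
Bit 4: prefix='1' (no match yet)
Bit 5: prefix='10' -> emit 'e', reset
Bit 6: prefix='0' (no match yet)
Bit 7: prefix='01' -> emit 'c', reset
Bit 8: prefix='0' (no match yet)
Bit 9: prefix='01' -> emit 'c', reset

Answer: 4 c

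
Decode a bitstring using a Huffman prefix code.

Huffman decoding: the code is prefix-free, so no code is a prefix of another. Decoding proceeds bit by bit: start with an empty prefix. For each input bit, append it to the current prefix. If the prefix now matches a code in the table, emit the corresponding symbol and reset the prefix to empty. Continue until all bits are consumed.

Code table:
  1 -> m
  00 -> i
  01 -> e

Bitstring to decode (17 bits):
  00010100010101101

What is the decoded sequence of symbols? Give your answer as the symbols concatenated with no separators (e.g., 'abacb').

Answer: ieeieeeme

Derivation:
Bit 0: prefix='0' (no match yet)
Bit 1: prefix='00' -> emit 'i', reset
Bit 2: prefix='0' (no match yet)
Bit 3: prefix='01' -> emit 'e', reset
Bit 4: prefix='0' (no match yet)
Bit 5: prefix='01' -> emit 'e', reset
Bit 6: prefix='0' (no match yet)
Bit 7: prefix='00' -> emit 'i', reset
Bit 8: prefix='0' (no match yet)
Bit 9: prefix='01' -> emit 'e', reset
Bit 10: prefix='0' (no match yet)
Bit 11: prefix='01' -> emit 'e', reset
Bit 12: prefix='0' (no match yet)
Bit 13: prefix='01' -> emit 'e', reset
Bit 14: prefix='1' -> emit 'm', reset
Bit 15: prefix='0' (no match yet)
Bit 16: prefix='01' -> emit 'e', reset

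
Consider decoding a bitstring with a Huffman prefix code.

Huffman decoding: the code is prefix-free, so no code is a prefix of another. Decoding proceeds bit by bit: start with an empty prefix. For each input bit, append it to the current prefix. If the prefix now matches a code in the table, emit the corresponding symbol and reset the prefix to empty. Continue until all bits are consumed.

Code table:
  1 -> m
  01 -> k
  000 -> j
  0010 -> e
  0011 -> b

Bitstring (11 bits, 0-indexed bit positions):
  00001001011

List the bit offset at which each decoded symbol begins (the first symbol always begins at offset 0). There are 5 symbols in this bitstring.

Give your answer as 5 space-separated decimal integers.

Answer: 0 3 5 9 10

Derivation:
Bit 0: prefix='0' (no match yet)
Bit 1: prefix='00' (no match yet)
Bit 2: prefix='000' -> emit 'j', reset
Bit 3: prefix='0' (no match yet)
Bit 4: prefix='01' -> emit 'k', reset
Bit 5: prefix='0' (no match yet)
Bit 6: prefix='00' (no match yet)
Bit 7: prefix='001' (no match yet)
Bit 8: prefix='0010' -> emit 'e', reset
Bit 9: prefix='1' -> emit 'm', reset
Bit 10: prefix='1' -> emit 'm', reset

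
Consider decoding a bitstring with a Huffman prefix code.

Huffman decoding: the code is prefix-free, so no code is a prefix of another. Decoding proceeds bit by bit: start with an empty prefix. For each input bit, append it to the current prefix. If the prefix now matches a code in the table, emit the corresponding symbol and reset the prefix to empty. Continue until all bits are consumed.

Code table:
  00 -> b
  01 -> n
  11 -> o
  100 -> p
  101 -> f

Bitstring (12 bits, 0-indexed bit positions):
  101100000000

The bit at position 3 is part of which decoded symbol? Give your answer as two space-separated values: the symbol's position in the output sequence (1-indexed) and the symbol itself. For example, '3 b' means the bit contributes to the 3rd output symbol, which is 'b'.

Answer: 2 p

Derivation:
Bit 0: prefix='1' (no match yet)
Bit 1: prefix='10' (no match yet)
Bit 2: prefix='101' -> emit 'f', reset
Bit 3: prefix='1' (no match yet)
Bit 4: prefix='10' (no match yet)
Bit 5: prefix='100' -> emit 'p', reset
Bit 6: prefix='0' (no match yet)
Bit 7: prefix='00' -> emit 'b', reset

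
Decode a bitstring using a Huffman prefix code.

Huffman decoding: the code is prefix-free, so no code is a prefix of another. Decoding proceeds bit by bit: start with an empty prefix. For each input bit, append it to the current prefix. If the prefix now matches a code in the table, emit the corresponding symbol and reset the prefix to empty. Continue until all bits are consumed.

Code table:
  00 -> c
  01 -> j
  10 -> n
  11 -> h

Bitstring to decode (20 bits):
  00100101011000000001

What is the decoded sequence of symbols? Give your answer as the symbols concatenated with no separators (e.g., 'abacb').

Answer: cnjjjncccj

Derivation:
Bit 0: prefix='0' (no match yet)
Bit 1: prefix='00' -> emit 'c', reset
Bit 2: prefix='1' (no match yet)
Bit 3: prefix='10' -> emit 'n', reset
Bit 4: prefix='0' (no match yet)
Bit 5: prefix='01' -> emit 'j', reset
Bit 6: prefix='0' (no match yet)
Bit 7: prefix='01' -> emit 'j', reset
Bit 8: prefix='0' (no match yet)
Bit 9: prefix='01' -> emit 'j', reset
Bit 10: prefix='1' (no match yet)
Bit 11: prefix='10' -> emit 'n', reset
Bit 12: prefix='0' (no match yet)
Bit 13: prefix='00' -> emit 'c', reset
Bit 14: prefix='0' (no match yet)
Bit 15: prefix='00' -> emit 'c', reset
Bit 16: prefix='0' (no match yet)
Bit 17: prefix='00' -> emit 'c', reset
Bit 18: prefix='0' (no match yet)
Bit 19: prefix='01' -> emit 'j', reset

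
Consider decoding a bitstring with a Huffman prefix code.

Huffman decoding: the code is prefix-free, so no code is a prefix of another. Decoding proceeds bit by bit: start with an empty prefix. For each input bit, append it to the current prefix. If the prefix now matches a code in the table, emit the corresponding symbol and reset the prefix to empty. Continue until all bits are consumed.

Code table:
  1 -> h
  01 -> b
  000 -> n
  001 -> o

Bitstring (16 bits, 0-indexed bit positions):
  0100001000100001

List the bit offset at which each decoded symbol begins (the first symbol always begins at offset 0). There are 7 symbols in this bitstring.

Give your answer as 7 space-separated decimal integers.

Answer: 0 2 5 7 10 11 14

Derivation:
Bit 0: prefix='0' (no match yet)
Bit 1: prefix='01' -> emit 'b', reset
Bit 2: prefix='0' (no match yet)
Bit 3: prefix='00' (no match yet)
Bit 4: prefix='000' -> emit 'n', reset
Bit 5: prefix='0' (no match yet)
Bit 6: prefix='01' -> emit 'b', reset
Bit 7: prefix='0' (no match yet)
Bit 8: prefix='00' (no match yet)
Bit 9: prefix='000' -> emit 'n', reset
Bit 10: prefix='1' -> emit 'h', reset
Bit 11: prefix='0' (no match yet)
Bit 12: prefix='00' (no match yet)
Bit 13: prefix='000' -> emit 'n', reset
Bit 14: prefix='0' (no match yet)
Bit 15: prefix='01' -> emit 'b', reset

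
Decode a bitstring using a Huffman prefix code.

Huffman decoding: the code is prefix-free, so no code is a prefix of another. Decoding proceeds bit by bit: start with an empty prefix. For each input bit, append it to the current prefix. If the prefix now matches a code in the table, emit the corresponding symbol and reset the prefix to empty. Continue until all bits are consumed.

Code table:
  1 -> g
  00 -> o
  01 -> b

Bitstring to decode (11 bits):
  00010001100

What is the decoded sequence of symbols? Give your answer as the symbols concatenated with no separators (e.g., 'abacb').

Answer: obobgo

Derivation:
Bit 0: prefix='0' (no match yet)
Bit 1: prefix='00' -> emit 'o', reset
Bit 2: prefix='0' (no match yet)
Bit 3: prefix='01' -> emit 'b', reset
Bit 4: prefix='0' (no match yet)
Bit 5: prefix='00' -> emit 'o', reset
Bit 6: prefix='0' (no match yet)
Bit 7: prefix='01' -> emit 'b', reset
Bit 8: prefix='1' -> emit 'g', reset
Bit 9: prefix='0' (no match yet)
Bit 10: prefix='00' -> emit 'o', reset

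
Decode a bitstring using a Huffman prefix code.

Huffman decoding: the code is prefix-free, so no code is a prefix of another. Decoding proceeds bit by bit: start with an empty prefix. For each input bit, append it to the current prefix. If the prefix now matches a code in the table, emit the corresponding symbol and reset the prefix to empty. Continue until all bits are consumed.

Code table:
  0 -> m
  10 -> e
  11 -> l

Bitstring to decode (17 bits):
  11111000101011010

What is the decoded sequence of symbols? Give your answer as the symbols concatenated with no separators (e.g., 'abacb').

Bit 0: prefix='1' (no match yet)
Bit 1: prefix='11' -> emit 'l', reset
Bit 2: prefix='1' (no match yet)
Bit 3: prefix='11' -> emit 'l', reset
Bit 4: prefix='1' (no match yet)
Bit 5: prefix='10' -> emit 'e', reset
Bit 6: prefix='0' -> emit 'm', reset
Bit 7: prefix='0' -> emit 'm', reset
Bit 8: prefix='1' (no match yet)
Bit 9: prefix='10' -> emit 'e', reset
Bit 10: prefix='1' (no match yet)
Bit 11: prefix='10' -> emit 'e', reset
Bit 12: prefix='1' (no match yet)
Bit 13: prefix='11' -> emit 'l', reset
Bit 14: prefix='0' -> emit 'm', reset
Bit 15: prefix='1' (no match yet)
Bit 16: prefix='10' -> emit 'e', reset

Answer: llemmeelme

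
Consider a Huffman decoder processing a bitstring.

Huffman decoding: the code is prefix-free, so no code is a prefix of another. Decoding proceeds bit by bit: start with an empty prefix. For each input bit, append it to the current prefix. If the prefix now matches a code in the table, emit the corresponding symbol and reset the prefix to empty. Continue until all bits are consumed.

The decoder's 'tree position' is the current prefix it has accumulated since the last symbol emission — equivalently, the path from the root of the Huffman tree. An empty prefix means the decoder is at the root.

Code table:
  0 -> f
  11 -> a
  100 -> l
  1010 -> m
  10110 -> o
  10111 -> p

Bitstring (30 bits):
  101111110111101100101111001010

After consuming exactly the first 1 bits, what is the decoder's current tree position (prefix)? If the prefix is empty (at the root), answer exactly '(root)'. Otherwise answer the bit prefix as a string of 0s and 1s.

Bit 0: prefix='1' (no match yet)

Answer: 1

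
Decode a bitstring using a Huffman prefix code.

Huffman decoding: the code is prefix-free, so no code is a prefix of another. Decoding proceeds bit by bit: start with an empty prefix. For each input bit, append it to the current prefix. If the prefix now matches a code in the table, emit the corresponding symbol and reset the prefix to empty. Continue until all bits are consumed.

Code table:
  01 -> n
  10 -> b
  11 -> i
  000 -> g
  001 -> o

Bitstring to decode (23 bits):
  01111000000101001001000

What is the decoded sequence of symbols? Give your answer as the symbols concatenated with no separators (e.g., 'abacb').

Answer: nibgonoog

Derivation:
Bit 0: prefix='0' (no match yet)
Bit 1: prefix='01' -> emit 'n', reset
Bit 2: prefix='1' (no match yet)
Bit 3: prefix='11' -> emit 'i', reset
Bit 4: prefix='1' (no match yet)
Bit 5: prefix='10' -> emit 'b', reset
Bit 6: prefix='0' (no match yet)
Bit 7: prefix='00' (no match yet)
Bit 8: prefix='000' -> emit 'g', reset
Bit 9: prefix='0' (no match yet)
Bit 10: prefix='00' (no match yet)
Bit 11: prefix='001' -> emit 'o', reset
Bit 12: prefix='0' (no match yet)
Bit 13: prefix='01' -> emit 'n', reset
Bit 14: prefix='0' (no match yet)
Bit 15: prefix='00' (no match yet)
Bit 16: prefix='001' -> emit 'o', reset
Bit 17: prefix='0' (no match yet)
Bit 18: prefix='00' (no match yet)
Bit 19: prefix='001' -> emit 'o', reset
Bit 20: prefix='0' (no match yet)
Bit 21: prefix='00' (no match yet)
Bit 22: prefix='000' -> emit 'g', reset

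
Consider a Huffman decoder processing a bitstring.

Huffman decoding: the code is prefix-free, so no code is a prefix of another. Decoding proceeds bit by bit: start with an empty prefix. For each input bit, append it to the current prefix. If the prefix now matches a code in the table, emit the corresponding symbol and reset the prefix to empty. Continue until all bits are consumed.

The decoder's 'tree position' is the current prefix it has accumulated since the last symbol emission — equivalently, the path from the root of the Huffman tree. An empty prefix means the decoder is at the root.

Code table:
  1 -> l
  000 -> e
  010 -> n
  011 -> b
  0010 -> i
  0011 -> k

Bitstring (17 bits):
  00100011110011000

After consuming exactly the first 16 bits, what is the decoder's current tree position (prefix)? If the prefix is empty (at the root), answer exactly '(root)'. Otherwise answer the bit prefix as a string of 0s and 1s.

Bit 0: prefix='0' (no match yet)
Bit 1: prefix='00' (no match yet)
Bit 2: prefix='001' (no match yet)
Bit 3: prefix='0010' -> emit 'i', reset
Bit 4: prefix='0' (no match yet)
Bit 5: prefix='00' (no match yet)
Bit 6: prefix='001' (no match yet)
Bit 7: prefix='0011' -> emit 'k', reset
Bit 8: prefix='1' -> emit 'l', reset
Bit 9: prefix='1' -> emit 'l', reset
Bit 10: prefix='0' (no match yet)
Bit 11: prefix='00' (no match yet)
Bit 12: prefix='001' (no match yet)
Bit 13: prefix='0011' -> emit 'k', reset
Bit 14: prefix='0' (no match yet)
Bit 15: prefix='00' (no match yet)

Answer: 00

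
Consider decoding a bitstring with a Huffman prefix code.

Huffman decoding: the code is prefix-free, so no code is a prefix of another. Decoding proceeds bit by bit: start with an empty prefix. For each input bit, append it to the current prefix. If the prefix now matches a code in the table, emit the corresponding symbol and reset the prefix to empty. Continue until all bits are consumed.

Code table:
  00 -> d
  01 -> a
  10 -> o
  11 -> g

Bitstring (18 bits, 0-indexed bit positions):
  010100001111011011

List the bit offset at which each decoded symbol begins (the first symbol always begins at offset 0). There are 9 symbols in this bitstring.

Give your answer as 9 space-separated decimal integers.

Bit 0: prefix='0' (no match yet)
Bit 1: prefix='01' -> emit 'a', reset
Bit 2: prefix='0' (no match yet)
Bit 3: prefix='01' -> emit 'a', reset
Bit 4: prefix='0' (no match yet)
Bit 5: prefix='00' -> emit 'd', reset
Bit 6: prefix='0' (no match yet)
Bit 7: prefix='00' -> emit 'd', reset
Bit 8: prefix='1' (no match yet)
Bit 9: prefix='11' -> emit 'g', reset
Bit 10: prefix='1' (no match yet)
Bit 11: prefix='11' -> emit 'g', reset
Bit 12: prefix='0' (no match yet)
Bit 13: prefix='01' -> emit 'a', reset
Bit 14: prefix='1' (no match yet)
Bit 15: prefix='10' -> emit 'o', reset
Bit 16: prefix='1' (no match yet)
Bit 17: prefix='11' -> emit 'g', reset

Answer: 0 2 4 6 8 10 12 14 16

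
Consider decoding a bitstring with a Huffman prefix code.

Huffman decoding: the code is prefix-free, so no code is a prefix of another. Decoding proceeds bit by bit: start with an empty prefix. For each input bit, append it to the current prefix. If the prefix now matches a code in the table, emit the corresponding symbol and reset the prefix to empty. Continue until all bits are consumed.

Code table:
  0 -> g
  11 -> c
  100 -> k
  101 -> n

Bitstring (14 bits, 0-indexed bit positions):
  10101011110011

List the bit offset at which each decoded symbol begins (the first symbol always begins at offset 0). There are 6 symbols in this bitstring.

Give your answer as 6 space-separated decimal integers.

Answer: 0 3 4 7 9 12

Derivation:
Bit 0: prefix='1' (no match yet)
Bit 1: prefix='10' (no match yet)
Bit 2: prefix='101' -> emit 'n', reset
Bit 3: prefix='0' -> emit 'g', reset
Bit 4: prefix='1' (no match yet)
Bit 5: prefix='10' (no match yet)
Bit 6: prefix='101' -> emit 'n', reset
Bit 7: prefix='1' (no match yet)
Bit 8: prefix='11' -> emit 'c', reset
Bit 9: prefix='1' (no match yet)
Bit 10: prefix='10' (no match yet)
Bit 11: prefix='100' -> emit 'k', reset
Bit 12: prefix='1' (no match yet)
Bit 13: prefix='11' -> emit 'c', reset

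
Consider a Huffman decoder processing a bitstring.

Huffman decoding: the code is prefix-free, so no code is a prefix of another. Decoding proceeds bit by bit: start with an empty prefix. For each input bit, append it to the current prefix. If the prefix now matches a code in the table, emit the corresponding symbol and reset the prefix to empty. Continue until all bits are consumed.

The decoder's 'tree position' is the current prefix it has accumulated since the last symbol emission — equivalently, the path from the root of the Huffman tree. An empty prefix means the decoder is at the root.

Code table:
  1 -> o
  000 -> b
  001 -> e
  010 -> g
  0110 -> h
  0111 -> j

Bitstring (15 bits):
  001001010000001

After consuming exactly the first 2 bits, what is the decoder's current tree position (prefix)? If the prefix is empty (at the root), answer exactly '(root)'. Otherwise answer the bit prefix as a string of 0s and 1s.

Bit 0: prefix='0' (no match yet)
Bit 1: prefix='00' (no match yet)

Answer: 00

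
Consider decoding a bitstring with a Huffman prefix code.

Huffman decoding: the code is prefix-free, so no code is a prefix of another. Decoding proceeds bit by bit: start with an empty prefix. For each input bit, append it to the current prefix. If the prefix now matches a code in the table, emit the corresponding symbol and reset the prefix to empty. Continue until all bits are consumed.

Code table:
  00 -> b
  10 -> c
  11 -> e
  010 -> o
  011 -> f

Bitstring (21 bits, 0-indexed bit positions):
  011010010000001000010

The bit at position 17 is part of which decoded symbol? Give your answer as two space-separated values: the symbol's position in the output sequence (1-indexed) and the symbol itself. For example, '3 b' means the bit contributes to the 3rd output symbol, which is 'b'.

Bit 0: prefix='0' (no match yet)
Bit 1: prefix='01' (no match yet)
Bit 2: prefix='011' -> emit 'f', reset
Bit 3: prefix='0' (no match yet)
Bit 4: prefix='01' (no match yet)
Bit 5: prefix='010' -> emit 'o', reset
Bit 6: prefix='0' (no match yet)
Bit 7: prefix='01' (no match yet)
Bit 8: prefix='010' -> emit 'o', reset
Bit 9: prefix='0' (no match yet)
Bit 10: prefix='00' -> emit 'b', reset
Bit 11: prefix='0' (no match yet)
Bit 12: prefix='00' -> emit 'b', reset
Bit 13: prefix='0' (no match yet)
Bit 14: prefix='01' (no match yet)
Bit 15: prefix='010' -> emit 'o', reset
Bit 16: prefix='0' (no match yet)
Bit 17: prefix='00' -> emit 'b', reset
Bit 18: prefix='0' (no match yet)
Bit 19: prefix='01' (no match yet)
Bit 20: prefix='010' -> emit 'o', reset

Answer: 7 b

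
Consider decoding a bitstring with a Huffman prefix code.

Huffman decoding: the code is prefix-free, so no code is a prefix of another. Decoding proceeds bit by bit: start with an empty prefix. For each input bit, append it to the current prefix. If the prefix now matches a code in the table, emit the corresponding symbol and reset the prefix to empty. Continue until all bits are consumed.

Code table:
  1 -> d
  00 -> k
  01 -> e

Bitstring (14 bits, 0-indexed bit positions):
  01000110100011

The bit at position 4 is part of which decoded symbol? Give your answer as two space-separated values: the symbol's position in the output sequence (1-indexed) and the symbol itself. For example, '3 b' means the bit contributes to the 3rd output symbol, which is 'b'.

Bit 0: prefix='0' (no match yet)
Bit 1: prefix='01' -> emit 'e', reset
Bit 2: prefix='0' (no match yet)
Bit 3: prefix='00' -> emit 'k', reset
Bit 4: prefix='0' (no match yet)
Bit 5: prefix='01' -> emit 'e', reset
Bit 6: prefix='1' -> emit 'd', reset
Bit 7: prefix='0' (no match yet)
Bit 8: prefix='01' -> emit 'e', reset

Answer: 3 e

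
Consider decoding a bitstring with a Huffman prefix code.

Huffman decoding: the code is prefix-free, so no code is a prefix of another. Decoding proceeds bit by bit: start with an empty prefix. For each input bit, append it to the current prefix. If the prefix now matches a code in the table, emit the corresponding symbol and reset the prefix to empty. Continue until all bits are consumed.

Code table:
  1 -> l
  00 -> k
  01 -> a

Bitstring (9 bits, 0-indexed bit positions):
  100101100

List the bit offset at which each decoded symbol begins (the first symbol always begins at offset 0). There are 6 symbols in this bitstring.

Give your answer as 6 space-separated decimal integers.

Answer: 0 1 3 4 6 7

Derivation:
Bit 0: prefix='1' -> emit 'l', reset
Bit 1: prefix='0' (no match yet)
Bit 2: prefix='00' -> emit 'k', reset
Bit 3: prefix='1' -> emit 'l', reset
Bit 4: prefix='0' (no match yet)
Bit 5: prefix='01' -> emit 'a', reset
Bit 6: prefix='1' -> emit 'l', reset
Bit 7: prefix='0' (no match yet)
Bit 8: prefix='00' -> emit 'k', reset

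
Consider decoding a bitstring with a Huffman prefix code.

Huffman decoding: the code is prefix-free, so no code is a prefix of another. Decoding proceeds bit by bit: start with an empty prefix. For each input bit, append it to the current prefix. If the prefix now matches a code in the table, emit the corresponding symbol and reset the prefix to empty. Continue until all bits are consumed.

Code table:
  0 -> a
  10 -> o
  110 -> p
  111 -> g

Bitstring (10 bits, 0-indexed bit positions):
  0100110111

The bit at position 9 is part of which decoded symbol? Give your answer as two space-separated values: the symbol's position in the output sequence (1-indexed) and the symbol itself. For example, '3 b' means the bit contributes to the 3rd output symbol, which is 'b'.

Bit 0: prefix='0' -> emit 'a', reset
Bit 1: prefix='1' (no match yet)
Bit 2: prefix='10' -> emit 'o', reset
Bit 3: prefix='0' -> emit 'a', reset
Bit 4: prefix='1' (no match yet)
Bit 5: prefix='11' (no match yet)
Bit 6: prefix='110' -> emit 'p', reset
Bit 7: prefix='1' (no match yet)
Bit 8: prefix='11' (no match yet)
Bit 9: prefix='111' -> emit 'g', reset

Answer: 5 g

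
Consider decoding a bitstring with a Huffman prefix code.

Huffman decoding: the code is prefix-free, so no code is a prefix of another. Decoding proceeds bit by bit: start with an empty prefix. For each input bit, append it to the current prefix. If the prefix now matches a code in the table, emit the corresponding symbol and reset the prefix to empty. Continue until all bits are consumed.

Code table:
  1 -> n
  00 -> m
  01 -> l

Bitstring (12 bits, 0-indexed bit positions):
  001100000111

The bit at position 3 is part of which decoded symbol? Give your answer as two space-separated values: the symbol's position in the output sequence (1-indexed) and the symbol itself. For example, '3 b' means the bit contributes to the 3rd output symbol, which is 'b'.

Answer: 3 n

Derivation:
Bit 0: prefix='0' (no match yet)
Bit 1: prefix='00' -> emit 'm', reset
Bit 2: prefix='1' -> emit 'n', reset
Bit 3: prefix='1' -> emit 'n', reset
Bit 4: prefix='0' (no match yet)
Bit 5: prefix='00' -> emit 'm', reset
Bit 6: prefix='0' (no match yet)
Bit 7: prefix='00' -> emit 'm', reset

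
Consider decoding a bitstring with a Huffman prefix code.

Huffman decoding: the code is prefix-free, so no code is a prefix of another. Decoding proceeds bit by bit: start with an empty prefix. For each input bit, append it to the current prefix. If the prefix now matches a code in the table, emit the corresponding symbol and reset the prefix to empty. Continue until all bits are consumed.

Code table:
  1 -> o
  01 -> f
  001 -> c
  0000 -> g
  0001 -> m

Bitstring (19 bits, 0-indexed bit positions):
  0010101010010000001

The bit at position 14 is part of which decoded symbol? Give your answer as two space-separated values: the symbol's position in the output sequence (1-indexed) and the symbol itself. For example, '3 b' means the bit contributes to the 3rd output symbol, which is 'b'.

Answer: 6 g

Derivation:
Bit 0: prefix='0' (no match yet)
Bit 1: prefix='00' (no match yet)
Bit 2: prefix='001' -> emit 'c', reset
Bit 3: prefix='0' (no match yet)
Bit 4: prefix='01' -> emit 'f', reset
Bit 5: prefix='0' (no match yet)
Bit 6: prefix='01' -> emit 'f', reset
Bit 7: prefix='0' (no match yet)
Bit 8: prefix='01' -> emit 'f', reset
Bit 9: prefix='0' (no match yet)
Bit 10: prefix='00' (no match yet)
Bit 11: prefix='001' -> emit 'c', reset
Bit 12: prefix='0' (no match yet)
Bit 13: prefix='00' (no match yet)
Bit 14: prefix='000' (no match yet)
Bit 15: prefix='0000' -> emit 'g', reset
Bit 16: prefix='0' (no match yet)
Bit 17: prefix='00' (no match yet)
Bit 18: prefix='001' -> emit 'c', reset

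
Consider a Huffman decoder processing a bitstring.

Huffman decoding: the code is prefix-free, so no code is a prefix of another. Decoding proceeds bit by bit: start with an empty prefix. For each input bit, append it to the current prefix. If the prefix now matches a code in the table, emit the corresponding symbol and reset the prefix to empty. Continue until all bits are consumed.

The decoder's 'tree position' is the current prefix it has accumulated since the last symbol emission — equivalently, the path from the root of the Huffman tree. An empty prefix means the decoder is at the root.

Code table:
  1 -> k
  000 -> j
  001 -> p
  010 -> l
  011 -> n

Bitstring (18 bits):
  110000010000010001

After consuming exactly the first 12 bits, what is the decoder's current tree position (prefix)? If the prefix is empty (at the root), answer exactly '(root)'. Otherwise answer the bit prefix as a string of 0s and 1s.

Answer: 0

Derivation:
Bit 0: prefix='1' -> emit 'k', reset
Bit 1: prefix='1' -> emit 'k', reset
Bit 2: prefix='0' (no match yet)
Bit 3: prefix='00' (no match yet)
Bit 4: prefix='000' -> emit 'j', reset
Bit 5: prefix='0' (no match yet)
Bit 6: prefix='00' (no match yet)
Bit 7: prefix='001' -> emit 'p', reset
Bit 8: prefix='0' (no match yet)
Bit 9: prefix='00' (no match yet)
Bit 10: prefix='000' -> emit 'j', reset
Bit 11: prefix='0' (no match yet)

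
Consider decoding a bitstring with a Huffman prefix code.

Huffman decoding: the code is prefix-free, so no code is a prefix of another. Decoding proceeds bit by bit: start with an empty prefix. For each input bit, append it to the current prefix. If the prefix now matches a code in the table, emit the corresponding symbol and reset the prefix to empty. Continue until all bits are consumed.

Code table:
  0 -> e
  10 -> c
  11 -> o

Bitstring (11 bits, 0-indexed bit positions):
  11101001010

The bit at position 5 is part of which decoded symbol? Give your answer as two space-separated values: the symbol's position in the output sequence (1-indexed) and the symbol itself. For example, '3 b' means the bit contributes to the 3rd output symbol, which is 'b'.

Answer: 3 c

Derivation:
Bit 0: prefix='1' (no match yet)
Bit 1: prefix='11' -> emit 'o', reset
Bit 2: prefix='1' (no match yet)
Bit 3: prefix='10' -> emit 'c', reset
Bit 4: prefix='1' (no match yet)
Bit 5: prefix='10' -> emit 'c', reset
Bit 6: prefix='0' -> emit 'e', reset
Bit 7: prefix='1' (no match yet)
Bit 8: prefix='10' -> emit 'c', reset
Bit 9: prefix='1' (no match yet)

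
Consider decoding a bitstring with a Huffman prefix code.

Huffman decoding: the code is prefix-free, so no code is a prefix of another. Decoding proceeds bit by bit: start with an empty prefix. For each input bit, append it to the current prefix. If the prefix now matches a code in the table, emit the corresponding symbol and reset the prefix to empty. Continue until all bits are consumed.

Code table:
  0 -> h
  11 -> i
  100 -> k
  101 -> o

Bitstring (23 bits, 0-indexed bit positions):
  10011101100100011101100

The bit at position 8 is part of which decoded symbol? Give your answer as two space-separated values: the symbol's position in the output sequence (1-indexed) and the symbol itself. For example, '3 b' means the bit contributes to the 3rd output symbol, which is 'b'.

Answer: 4 k

Derivation:
Bit 0: prefix='1' (no match yet)
Bit 1: prefix='10' (no match yet)
Bit 2: prefix='100' -> emit 'k', reset
Bit 3: prefix='1' (no match yet)
Bit 4: prefix='11' -> emit 'i', reset
Bit 5: prefix='1' (no match yet)
Bit 6: prefix='10' (no match yet)
Bit 7: prefix='101' -> emit 'o', reset
Bit 8: prefix='1' (no match yet)
Bit 9: prefix='10' (no match yet)
Bit 10: prefix='100' -> emit 'k', reset
Bit 11: prefix='1' (no match yet)
Bit 12: prefix='10' (no match yet)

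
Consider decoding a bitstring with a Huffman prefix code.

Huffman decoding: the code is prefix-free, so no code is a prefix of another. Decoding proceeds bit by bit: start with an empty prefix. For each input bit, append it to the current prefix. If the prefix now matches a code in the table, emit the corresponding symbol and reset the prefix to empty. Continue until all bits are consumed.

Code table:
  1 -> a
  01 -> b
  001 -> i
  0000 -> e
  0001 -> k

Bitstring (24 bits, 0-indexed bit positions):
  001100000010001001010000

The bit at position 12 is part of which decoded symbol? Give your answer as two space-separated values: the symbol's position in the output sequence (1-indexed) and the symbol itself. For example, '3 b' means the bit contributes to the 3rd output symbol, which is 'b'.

Bit 0: prefix='0' (no match yet)
Bit 1: prefix='00' (no match yet)
Bit 2: prefix='001' -> emit 'i', reset
Bit 3: prefix='1' -> emit 'a', reset
Bit 4: prefix='0' (no match yet)
Bit 5: prefix='00' (no match yet)
Bit 6: prefix='000' (no match yet)
Bit 7: prefix='0000' -> emit 'e', reset
Bit 8: prefix='0' (no match yet)
Bit 9: prefix='00' (no match yet)
Bit 10: prefix='001' -> emit 'i', reset
Bit 11: prefix='0' (no match yet)
Bit 12: prefix='00' (no match yet)
Bit 13: prefix='000' (no match yet)
Bit 14: prefix='0001' -> emit 'k', reset
Bit 15: prefix='0' (no match yet)
Bit 16: prefix='00' (no match yet)

Answer: 5 k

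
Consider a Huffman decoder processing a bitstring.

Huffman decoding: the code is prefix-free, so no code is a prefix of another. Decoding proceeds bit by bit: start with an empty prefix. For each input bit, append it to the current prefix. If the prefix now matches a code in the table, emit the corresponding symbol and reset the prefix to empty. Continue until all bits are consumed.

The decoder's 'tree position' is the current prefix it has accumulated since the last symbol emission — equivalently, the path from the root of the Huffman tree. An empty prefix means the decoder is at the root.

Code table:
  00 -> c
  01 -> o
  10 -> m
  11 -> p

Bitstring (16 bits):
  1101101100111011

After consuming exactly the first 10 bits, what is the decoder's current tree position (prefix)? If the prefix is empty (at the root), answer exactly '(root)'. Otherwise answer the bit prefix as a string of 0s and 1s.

Answer: (root)

Derivation:
Bit 0: prefix='1' (no match yet)
Bit 1: prefix='11' -> emit 'p', reset
Bit 2: prefix='0' (no match yet)
Bit 3: prefix='01' -> emit 'o', reset
Bit 4: prefix='1' (no match yet)
Bit 5: prefix='10' -> emit 'm', reset
Bit 6: prefix='1' (no match yet)
Bit 7: prefix='11' -> emit 'p', reset
Bit 8: prefix='0' (no match yet)
Bit 9: prefix='00' -> emit 'c', reset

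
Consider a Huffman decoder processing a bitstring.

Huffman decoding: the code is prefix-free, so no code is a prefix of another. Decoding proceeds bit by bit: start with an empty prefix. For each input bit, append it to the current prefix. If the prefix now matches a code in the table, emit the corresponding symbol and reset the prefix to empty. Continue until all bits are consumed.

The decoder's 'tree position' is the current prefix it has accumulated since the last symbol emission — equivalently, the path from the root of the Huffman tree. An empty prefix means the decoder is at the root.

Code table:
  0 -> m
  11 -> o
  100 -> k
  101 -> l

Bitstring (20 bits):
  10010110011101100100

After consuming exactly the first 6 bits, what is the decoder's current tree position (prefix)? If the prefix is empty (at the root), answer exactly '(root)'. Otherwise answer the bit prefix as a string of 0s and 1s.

Bit 0: prefix='1' (no match yet)
Bit 1: prefix='10' (no match yet)
Bit 2: prefix='100' -> emit 'k', reset
Bit 3: prefix='1' (no match yet)
Bit 4: prefix='10' (no match yet)
Bit 5: prefix='101' -> emit 'l', reset

Answer: (root)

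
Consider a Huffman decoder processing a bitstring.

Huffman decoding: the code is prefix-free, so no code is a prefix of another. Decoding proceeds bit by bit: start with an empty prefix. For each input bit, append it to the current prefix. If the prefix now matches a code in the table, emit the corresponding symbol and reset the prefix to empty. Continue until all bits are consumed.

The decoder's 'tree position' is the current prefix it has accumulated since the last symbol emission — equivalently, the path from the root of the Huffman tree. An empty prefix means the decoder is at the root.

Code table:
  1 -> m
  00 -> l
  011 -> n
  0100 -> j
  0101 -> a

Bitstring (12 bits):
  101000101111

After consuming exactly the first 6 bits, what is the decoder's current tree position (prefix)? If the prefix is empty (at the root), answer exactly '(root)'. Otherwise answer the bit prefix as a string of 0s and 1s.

Bit 0: prefix='1' -> emit 'm', reset
Bit 1: prefix='0' (no match yet)
Bit 2: prefix='01' (no match yet)
Bit 3: prefix='010' (no match yet)
Bit 4: prefix='0100' -> emit 'j', reset
Bit 5: prefix='0' (no match yet)

Answer: 0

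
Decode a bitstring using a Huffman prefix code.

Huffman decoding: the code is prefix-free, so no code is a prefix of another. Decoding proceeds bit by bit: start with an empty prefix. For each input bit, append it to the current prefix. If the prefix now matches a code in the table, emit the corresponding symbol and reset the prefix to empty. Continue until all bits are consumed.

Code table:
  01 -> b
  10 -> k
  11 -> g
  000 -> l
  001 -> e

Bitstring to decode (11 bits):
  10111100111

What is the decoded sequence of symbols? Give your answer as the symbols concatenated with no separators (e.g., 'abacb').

Answer: kggeg

Derivation:
Bit 0: prefix='1' (no match yet)
Bit 1: prefix='10' -> emit 'k', reset
Bit 2: prefix='1' (no match yet)
Bit 3: prefix='11' -> emit 'g', reset
Bit 4: prefix='1' (no match yet)
Bit 5: prefix='11' -> emit 'g', reset
Bit 6: prefix='0' (no match yet)
Bit 7: prefix='00' (no match yet)
Bit 8: prefix='001' -> emit 'e', reset
Bit 9: prefix='1' (no match yet)
Bit 10: prefix='11' -> emit 'g', reset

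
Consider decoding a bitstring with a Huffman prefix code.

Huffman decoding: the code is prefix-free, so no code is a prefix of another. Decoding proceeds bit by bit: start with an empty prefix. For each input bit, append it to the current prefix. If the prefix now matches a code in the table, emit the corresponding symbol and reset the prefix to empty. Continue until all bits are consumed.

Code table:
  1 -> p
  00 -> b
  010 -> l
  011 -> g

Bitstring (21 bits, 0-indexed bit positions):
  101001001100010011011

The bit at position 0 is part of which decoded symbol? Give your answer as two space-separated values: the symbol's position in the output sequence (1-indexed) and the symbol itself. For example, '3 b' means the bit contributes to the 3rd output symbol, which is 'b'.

Bit 0: prefix='1' -> emit 'p', reset
Bit 1: prefix='0' (no match yet)
Bit 2: prefix='01' (no match yet)
Bit 3: prefix='010' -> emit 'l', reset
Bit 4: prefix='0' (no match yet)

Answer: 1 p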